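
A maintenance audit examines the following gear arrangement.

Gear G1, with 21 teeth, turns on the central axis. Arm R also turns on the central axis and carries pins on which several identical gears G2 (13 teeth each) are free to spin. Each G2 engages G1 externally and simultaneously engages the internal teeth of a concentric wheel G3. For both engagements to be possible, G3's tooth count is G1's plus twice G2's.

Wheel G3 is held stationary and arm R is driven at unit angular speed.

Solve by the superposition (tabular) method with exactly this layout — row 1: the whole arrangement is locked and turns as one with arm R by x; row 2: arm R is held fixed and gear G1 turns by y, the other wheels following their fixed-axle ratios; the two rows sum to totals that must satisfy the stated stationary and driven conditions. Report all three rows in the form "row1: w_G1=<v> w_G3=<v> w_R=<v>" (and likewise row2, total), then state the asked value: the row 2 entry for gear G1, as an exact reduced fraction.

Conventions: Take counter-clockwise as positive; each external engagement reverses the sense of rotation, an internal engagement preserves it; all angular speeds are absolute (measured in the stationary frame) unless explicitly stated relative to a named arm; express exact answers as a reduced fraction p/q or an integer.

recognized (axles ride arm R): planetary set, 21/13/47 teeth
superposition row 1 [locked train]: every member turns x
row 2 — arm fixed, fixed-axis ratios: sun y, ring −(21/47)·y, arm 0
boundary: total ω_ring = x − (21/47)·y = 0 and total ω_arm = x = 1  ⇒  y = 47/21, x = 1
row 2 ring = −(21/47)·47/21 = -1
totals (row 1 + row 2): sun 1 + 47/21 = 68/21, ring 1 + (-1) = 0, arm 1 + 0 = 1
asked cell (row2, sun) = 47/21

row1: w_G1=1 w_G3=1 w_R=1
row2: w_G1=47/21 w_G3=-1 w_R=0
total: w_G1=68/21 w_G3=0 w_R=1
asked value: 47/21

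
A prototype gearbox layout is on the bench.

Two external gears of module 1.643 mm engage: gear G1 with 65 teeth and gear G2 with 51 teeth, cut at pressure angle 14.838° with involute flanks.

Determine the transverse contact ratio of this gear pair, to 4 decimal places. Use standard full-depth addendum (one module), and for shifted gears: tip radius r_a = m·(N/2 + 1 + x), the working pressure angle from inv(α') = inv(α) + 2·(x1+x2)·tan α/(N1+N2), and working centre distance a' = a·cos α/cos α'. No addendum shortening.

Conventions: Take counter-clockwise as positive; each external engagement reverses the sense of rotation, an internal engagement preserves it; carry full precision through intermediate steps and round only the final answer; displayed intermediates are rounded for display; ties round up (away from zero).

recognized (one external pair, fixed centres): single-mesh tooth geometry, m = 1.643, N1 = 65, N2 = 51
base radii: r_b1 = 51.616894, r_b2 = 40.499409
tip radii: r_a1 = 55.040500, r_a2 = 43.539500
no profile shift: α' = α, a' = a
action lengths: √(r_a1²−r_b1²) = 19.108974, √(r_a2²−r_b2²) = 15.983927
base pitch p_b = π·m·cos α = 4.989516
CR = (19.108974 + 15.983927 − 95.294000·sin 14.83800°)/4.989516 = 2.142363
contact ratio ≈ 2.1424

2.1424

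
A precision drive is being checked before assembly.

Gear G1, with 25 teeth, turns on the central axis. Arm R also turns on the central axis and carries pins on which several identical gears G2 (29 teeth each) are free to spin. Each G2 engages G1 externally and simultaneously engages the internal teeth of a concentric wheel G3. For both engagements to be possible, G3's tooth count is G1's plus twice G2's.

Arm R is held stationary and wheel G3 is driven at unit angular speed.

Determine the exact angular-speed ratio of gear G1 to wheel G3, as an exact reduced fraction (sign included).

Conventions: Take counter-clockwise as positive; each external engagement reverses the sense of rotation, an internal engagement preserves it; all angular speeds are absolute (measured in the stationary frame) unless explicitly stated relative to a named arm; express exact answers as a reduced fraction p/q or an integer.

-83/25

planetary set (25T centre, 29T on arm, 83T internal) — Willis relation
ring teeth: 25 + 2·29 = 83
25(ω_sun−ω_arm) = −83(ω_ring−ω_arm),  ω_arm = 0, ω_ring = 1
ω_sun = 0 − (83/25)(1−0) = -83/25
ω_out/ω_in = -83/25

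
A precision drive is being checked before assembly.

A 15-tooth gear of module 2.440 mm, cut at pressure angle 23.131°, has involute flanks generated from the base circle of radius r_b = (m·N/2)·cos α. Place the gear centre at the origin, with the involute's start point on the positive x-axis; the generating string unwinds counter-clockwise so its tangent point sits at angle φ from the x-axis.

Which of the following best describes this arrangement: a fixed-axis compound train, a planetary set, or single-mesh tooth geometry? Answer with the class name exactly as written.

class = single-mesh tooth geometry [base-circle involute, m = 2.440, 15T]
classification: single-mesh tooth geometry

single-mesh tooth geometry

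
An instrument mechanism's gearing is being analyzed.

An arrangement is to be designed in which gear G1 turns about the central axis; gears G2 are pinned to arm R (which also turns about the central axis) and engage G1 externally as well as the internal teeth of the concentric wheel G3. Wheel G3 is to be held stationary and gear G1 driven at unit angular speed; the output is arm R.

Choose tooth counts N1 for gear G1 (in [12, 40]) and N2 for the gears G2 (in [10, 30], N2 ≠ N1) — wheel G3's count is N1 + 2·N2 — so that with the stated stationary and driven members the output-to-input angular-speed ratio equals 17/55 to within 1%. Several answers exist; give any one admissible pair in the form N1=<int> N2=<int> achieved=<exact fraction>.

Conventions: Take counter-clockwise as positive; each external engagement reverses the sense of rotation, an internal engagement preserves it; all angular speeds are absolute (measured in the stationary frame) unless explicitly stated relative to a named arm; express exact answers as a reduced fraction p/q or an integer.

planetary set to be sized for 17/55 (Willis relation)
Willis with ω_ring = 0: ω_arm/ω_sun = N1/(N1+N3); set equal to 17/55  ⇒  N3/N1 = 1/(17/55) − 1 = 38/17
N3 = N1 + 2·N2  ⇒  N2/N1 = (N3/N1 − 1)/2 = (38/17 − 1)/2 = 21/34
smallest multiple with N1 ≥ 12 and N2 ≥ 10: k = 1  ⇒  N1 = 1·34 = 34, N2 = 1·21 = 21 (N1 ≤ 40, N2 ≤ 30, N2 ≠ N1 ✓), N3 = 34 + 2·21 = 76
check: N1/(N1+N3) with N1 = 34, N3 = 76 gives 17/55; |achieved − target| = 0 ≤ 17/5500 ✓

N1=34 N2=21 achieved=17/55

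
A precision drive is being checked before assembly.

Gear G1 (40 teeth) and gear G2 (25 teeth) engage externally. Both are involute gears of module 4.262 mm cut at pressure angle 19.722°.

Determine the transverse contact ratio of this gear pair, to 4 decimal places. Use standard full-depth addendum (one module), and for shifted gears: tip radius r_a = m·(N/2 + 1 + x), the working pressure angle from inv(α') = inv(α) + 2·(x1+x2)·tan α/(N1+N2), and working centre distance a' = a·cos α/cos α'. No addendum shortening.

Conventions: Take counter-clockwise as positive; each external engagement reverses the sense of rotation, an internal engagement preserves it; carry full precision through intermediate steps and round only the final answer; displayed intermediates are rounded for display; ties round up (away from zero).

recognized (one external pair, fixed centres): single-mesh tooth geometry, m = 4.262, N1 = 40, N2 = 25
base radii: r_b1 = 80.239910, r_b2 = 50.149944
tip radii: r_a1 = 89.502000, r_a2 = 57.537000
no profile shift: α' = α, a' = a
action lengths: √(r_a1²−r_b1²) = 39.650533, √(r_a2²−r_b2²) = 28.204423
base pitch p_b = π·m·cos α = 12.604056
CR = (39.650533 + 28.204423 − 138.515000·sin 19.72200°)/12.604056 = 1.675027
contact ratio ≈ 1.6750

1.6750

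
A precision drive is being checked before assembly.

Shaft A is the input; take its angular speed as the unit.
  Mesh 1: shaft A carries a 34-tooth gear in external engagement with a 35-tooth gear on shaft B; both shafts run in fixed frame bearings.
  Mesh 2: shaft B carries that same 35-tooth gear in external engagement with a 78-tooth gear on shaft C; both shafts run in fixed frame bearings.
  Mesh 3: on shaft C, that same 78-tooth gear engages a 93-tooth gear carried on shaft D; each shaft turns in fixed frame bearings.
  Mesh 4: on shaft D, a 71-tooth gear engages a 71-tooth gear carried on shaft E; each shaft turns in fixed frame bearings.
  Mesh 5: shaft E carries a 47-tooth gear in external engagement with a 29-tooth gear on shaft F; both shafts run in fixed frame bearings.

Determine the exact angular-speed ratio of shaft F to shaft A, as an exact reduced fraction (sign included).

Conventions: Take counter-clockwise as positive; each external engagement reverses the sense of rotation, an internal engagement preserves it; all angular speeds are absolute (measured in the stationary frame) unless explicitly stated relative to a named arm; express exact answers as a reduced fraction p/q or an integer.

-1598/2697

class = fixed-axis compound train [5 meshes; 5 ratios multiply, 5 sense flips]
mesh 1 [34T→35T]: running ratio 34/35, sense −
mesh 2 [35T→78T]: running ratio 17/39, sense +
mesh 3 [78T→93T]: running ratio 34/93, sense −
mesh 4 [71T→71T]: running ratio 34/93, sense +
mesh 5 [47T→29T]: running ratio 1598/2697, sense −
ω_out/ω_in = -1598/2697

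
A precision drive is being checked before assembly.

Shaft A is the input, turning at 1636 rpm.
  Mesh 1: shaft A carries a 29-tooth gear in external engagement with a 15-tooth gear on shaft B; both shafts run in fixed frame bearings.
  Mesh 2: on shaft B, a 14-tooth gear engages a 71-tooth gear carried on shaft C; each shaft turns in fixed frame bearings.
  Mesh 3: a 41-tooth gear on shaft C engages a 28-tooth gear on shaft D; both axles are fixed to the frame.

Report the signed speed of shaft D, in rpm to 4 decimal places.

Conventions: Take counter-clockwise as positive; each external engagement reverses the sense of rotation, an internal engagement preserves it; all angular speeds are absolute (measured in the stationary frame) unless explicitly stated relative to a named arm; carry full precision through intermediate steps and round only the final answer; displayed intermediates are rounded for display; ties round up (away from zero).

-913.2413 rpm

topology: fixed-axis compound train — 3 meshes, A→D
mesh 1 [29T→15T]: ω = 1636.0000×29/15 = 3162.9333 rpm, sense flips to −
mesh 2 [14T→71T]: ω = 3162.9333×14/71 = 623.6770 rpm, sense flips to +
mesh 3 [41T→28T]: ω = 623.6770×41/28 = 913.2413 rpm, sense flips to −
signed output speed = -913.2413 rpm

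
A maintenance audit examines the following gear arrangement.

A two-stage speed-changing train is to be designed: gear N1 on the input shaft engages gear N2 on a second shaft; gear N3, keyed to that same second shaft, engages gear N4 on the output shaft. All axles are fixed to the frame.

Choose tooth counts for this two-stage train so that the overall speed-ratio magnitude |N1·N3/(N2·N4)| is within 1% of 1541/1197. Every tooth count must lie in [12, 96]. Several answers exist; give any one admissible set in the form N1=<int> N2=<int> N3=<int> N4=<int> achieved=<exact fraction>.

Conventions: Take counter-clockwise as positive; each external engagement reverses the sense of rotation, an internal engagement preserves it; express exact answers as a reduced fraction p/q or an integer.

N1=23 N2=19 N3=67 N4=63 achieved=1541/1197

topology: fixed-axis compound train — 2 stages, target 1541/1197
target = 1541/1197 in lowest terms: an exact hit needs N1·N3 = k·1541 and N2·N4 = k·1197 for one integer k, every count in [12, 96]; additionally prefer no 1:1 stage (N1 ≠ N2, N3 ≠ N4)
k = 1: N1·N3 = 1541 = 23·67, N2·N4 = 1197 = 19·63
achieved = 23·67/(19·63) = 1541/1197; |achieved − target| = 0 ≤ 1541/119700 ✓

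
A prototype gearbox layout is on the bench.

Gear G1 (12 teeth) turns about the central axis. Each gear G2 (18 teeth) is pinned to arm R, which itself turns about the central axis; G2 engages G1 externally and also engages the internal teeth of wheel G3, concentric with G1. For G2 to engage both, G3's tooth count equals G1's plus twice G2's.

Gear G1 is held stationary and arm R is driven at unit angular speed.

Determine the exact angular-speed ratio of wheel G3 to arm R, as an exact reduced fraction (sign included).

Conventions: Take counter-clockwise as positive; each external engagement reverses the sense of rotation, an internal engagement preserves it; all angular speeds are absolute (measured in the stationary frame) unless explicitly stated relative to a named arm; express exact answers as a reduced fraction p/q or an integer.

planetary set (12T centre, 18T on arm, 48T internal) — Willis relation
ring teeth: 12 + 2·18 = 48
12(ω_sun−ω_arm) = −48(ω_ring−ω_arm),  ω_sun = 0, ω_arm = 1
ω_ring = 1 − (12/48)(0−1) = 5/4
ω_out/ω_in = 5/4

5/4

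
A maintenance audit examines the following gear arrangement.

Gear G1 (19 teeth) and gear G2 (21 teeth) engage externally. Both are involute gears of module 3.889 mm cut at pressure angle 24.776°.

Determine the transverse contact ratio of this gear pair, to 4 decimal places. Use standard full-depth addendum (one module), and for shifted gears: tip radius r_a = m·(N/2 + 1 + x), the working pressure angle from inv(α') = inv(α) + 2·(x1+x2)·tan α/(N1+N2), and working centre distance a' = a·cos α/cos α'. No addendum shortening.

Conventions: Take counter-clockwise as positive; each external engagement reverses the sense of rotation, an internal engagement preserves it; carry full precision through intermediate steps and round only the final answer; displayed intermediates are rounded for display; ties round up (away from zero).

1.4154

recognized (one external pair, fixed centres): single-mesh tooth geometry, m = 3.889, N1 = 19, N2 = 21
base radii: r_b1 = 33.544781, r_b2 = 37.075811
tip radii: r_a1 = 40.834500, r_a2 = 44.723500
no profile shift: α' = α, a' = a
action lengths: √(r_a1²−r_b1²) = 23.285275, √(r_a2²−r_b2²) = 25.011511
base pitch p_b = π·m·cos α = 11.093057
CR = (23.285275 + 25.011511 − 77.780000·sin 24.77600°)/11.093057 = 1.415424
contact ratio ≈ 1.4154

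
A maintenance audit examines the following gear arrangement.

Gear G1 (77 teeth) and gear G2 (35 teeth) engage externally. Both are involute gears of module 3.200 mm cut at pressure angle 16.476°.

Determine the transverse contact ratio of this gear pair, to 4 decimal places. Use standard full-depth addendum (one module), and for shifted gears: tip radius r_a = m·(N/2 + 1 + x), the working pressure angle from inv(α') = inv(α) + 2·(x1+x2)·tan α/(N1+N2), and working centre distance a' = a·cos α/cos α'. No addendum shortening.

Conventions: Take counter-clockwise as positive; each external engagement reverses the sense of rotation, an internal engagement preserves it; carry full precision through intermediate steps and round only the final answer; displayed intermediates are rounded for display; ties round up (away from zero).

1.9744

class = single-mesh tooth geometry [involute pair 77T × 35T, m = 3.200]
base radii: r_b1 = 118.141238, r_b2 = 53.700563
tip radii: r_a1 = 126.400000, r_a2 = 59.200000
no profile shift: α' = α, a' = a
action lengths: √(r_a1²−r_b1²) = 44.940048, √(r_a2²−r_b2²) = 24.917656
base pitch p_b = π·m·cos α = 9.640302
CR = (44.940048 + 24.917656 − 179.200000·sin 16.47600°)/9.640302 = 1.974433
contact ratio ≈ 1.9744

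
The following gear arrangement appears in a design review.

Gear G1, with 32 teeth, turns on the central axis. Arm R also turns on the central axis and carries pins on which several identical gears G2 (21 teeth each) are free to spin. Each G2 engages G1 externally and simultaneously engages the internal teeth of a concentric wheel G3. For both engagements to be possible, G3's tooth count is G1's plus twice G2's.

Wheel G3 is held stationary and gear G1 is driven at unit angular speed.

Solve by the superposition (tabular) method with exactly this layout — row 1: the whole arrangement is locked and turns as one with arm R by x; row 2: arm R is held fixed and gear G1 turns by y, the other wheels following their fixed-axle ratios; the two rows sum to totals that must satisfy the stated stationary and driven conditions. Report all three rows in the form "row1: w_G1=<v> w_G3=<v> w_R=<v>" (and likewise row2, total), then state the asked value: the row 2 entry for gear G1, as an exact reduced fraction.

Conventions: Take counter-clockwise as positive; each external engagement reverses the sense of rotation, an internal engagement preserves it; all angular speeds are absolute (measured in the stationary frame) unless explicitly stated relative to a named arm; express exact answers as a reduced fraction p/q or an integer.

row1: w_G1=16/53 w_G3=16/53 w_R=16/53
row2: w_G1=37/53 w_G3=-16/53 w_R=0
total: w_G1=1 w_G3=0 w_R=16/53
asked value: 37/53

topology: planetary set — G1 32T / G2 21T / G3 74T, arm = carrier (Willis)
superposition row 1 [locked train]: every member turns x
row 2: sun turns y, ring = −(32/74)·y, arm 0
boundary: total ω_ring = x − (32/74)·y = 0 and total ω_sun = x + y = 1  ⇒  y = 37/53, x = 16/53
row 2 ring = −(32/74)·37/53 = -16/53
totals (row 1 + row 2): sun 16/53 + 37/53 = 1, ring 16/53 + (-16/53) = 0, arm 16/53 + 0 = 16/53
asked cell (row2, sun) = 37/53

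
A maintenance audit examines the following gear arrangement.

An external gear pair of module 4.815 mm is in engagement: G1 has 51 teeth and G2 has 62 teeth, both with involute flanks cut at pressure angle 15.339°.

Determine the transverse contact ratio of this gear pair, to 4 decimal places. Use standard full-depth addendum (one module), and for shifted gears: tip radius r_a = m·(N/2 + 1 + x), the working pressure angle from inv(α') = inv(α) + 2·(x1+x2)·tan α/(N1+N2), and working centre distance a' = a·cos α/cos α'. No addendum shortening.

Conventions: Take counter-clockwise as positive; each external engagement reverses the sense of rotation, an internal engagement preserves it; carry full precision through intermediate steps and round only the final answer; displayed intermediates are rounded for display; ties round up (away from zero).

class = single-mesh tooth geometry [involute pair 51T × 62T, m = 4.815]
base radii: r_b1 = 118.408691, r_b2 = 143.947820
tip radii: r_a1 = 127.597500, r_a2 = 154.080000
no profile shift: α' = α, a' = a
action lengths: √(r_a1²−r_b1²) = 47.544758, √(r_a2²−r_b2²) = 54.951538
base pitch p_b = π·m·cos α = 14.587917
CR = (47.544758 + 54.951538 − 272.047500·sin 15.33900°)/14.587917 = 2.092944
contact ratio ≈ 2.0929

2.0929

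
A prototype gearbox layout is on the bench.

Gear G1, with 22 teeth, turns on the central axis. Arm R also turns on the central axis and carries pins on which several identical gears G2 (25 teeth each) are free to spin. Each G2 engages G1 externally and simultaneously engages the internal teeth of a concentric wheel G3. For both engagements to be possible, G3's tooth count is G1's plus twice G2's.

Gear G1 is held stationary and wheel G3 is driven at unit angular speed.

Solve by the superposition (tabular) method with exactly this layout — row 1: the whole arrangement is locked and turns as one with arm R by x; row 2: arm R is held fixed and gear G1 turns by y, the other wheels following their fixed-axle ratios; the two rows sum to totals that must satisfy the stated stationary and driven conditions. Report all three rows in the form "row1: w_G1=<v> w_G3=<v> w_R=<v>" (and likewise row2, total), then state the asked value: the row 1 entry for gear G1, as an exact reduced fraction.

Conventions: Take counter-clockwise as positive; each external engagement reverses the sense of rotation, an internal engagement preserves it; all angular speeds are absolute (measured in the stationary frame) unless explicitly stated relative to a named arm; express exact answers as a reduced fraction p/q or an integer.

recognized (axles ride arm R): planetary set, 22/25/72 teeth
superposition row 1 [locked train]: every member turns x
row 2 (arm held, sun turns y): ω_ring = −(22/72)·y, ω_arm = 0
boundary: total ω_sun = x + y = 0 and total ω_ring = x − (22/72)·y = 1  ⇒  y = -36/47, x = 36/47
row 2 ring = −(22/72)·(-36/47) = 11/47
totals (row 1 + row 2): sun 36/47 + (-36/47) = 0, ring 36/47 + 11/47 = 1, arm 36/47 + 0 = 36/47
asked cell (row1, sun) = 36/47

row1: w_G1=36/47 w_G3=36/47 w_R=36/47
row2: w_G1=-36/47 w_G3=11/47 w_R=0
total: w_G1=0 w_G3=1 w_R=36/47
asked value: 36/47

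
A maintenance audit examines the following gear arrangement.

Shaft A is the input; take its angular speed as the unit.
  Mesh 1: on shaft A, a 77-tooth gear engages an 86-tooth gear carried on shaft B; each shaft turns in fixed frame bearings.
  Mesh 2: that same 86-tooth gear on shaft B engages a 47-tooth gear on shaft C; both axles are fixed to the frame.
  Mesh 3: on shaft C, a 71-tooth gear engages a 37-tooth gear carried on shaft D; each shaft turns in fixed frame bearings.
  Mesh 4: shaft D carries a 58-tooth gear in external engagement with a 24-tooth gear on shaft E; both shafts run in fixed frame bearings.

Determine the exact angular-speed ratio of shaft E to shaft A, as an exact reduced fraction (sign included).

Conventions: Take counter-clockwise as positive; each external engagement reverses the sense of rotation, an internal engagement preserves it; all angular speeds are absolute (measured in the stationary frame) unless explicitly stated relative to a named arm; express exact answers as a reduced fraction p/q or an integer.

class = fixed-axis compound train [4 meshes; 4 ratios multiply, 4 sense flips]
mesh 1 [77T→86T]: running ratio 77/86, sense −
mesh 2 [86T→47T]: running ratio 77/47, sense +
mesh 3 [71T→37T]: running ratio 5467/1739, sense −
mesh 4 [58T→24T]: running ratio 158543/20868, sense +
ω_out/ω_in = 158543/20868

158543/20868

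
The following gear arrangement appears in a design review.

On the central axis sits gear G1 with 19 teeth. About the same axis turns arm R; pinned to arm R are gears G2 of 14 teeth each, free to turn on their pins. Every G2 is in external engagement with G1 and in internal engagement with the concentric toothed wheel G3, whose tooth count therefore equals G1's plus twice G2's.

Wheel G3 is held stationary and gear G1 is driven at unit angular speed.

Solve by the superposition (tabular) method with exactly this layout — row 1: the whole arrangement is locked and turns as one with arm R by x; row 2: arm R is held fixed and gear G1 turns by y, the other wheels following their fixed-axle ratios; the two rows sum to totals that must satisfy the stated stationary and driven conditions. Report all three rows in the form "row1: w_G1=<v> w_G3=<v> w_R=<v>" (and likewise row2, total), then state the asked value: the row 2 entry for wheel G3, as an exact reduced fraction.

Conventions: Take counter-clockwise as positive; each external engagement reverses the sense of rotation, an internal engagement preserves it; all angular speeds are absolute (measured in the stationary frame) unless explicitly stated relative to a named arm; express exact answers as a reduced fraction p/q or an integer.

planetary set (19T centre, 14T on arm, 47T internal) — Willis relation
superposition row 1 [locked train]: every member turns x
row 2 — arm fixed, fixed-axis ratios: sun y, ring −(19/47)·y, arm 0
boundary: total ω_ring = x − (19/47)·y = 0 and total ω_sun = x + y = 1  ⇒  y = 47/66, x = 19/66
row 2 ring = −(19/47)·47/66 = -19/66
totals (row 1 + row 2): sun 19/66 + 47/66 = 1, ring 19/66 + (-19/66) = 0, arm 19/66 + 0 = 19/66
asked cell (row2, ring) = -19/66

row1: w_G1=19/66 w_G3=19/66 w_R=19/66
row2: w_G1=47/66 w_G3=-19/66 w_R=0
total: w_G1=1 w_G3=0 w_R=19/66
asked value: -19/66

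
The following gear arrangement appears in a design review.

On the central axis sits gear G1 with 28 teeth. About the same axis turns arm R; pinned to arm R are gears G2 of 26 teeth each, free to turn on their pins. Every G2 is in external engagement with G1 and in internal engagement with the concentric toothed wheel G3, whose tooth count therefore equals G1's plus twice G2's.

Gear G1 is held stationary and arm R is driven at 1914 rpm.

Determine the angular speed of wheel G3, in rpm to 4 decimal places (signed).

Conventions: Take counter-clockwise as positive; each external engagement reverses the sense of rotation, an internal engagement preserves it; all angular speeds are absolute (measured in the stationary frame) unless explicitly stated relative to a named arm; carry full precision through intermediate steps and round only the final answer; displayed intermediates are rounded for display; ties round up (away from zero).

planetary set (28T centre, 26T on arm, 80T internal) — Willis relation
normalise by the input: solve with ω_arm = 1, then scale by 1914 rpm
ring teeth: 28 + 2·26 = 80
28(ω_sun−ω_arm) = −80(ω_ring−ω_arm),  ω_sun = 0, ω_arm = 1
ω_ring = 1 − (28/80)(0−1) = 27/20
scale: ω_ring = 27/20 × 1914 rpm = +2583.9000 rpm

+2583.9000 rpm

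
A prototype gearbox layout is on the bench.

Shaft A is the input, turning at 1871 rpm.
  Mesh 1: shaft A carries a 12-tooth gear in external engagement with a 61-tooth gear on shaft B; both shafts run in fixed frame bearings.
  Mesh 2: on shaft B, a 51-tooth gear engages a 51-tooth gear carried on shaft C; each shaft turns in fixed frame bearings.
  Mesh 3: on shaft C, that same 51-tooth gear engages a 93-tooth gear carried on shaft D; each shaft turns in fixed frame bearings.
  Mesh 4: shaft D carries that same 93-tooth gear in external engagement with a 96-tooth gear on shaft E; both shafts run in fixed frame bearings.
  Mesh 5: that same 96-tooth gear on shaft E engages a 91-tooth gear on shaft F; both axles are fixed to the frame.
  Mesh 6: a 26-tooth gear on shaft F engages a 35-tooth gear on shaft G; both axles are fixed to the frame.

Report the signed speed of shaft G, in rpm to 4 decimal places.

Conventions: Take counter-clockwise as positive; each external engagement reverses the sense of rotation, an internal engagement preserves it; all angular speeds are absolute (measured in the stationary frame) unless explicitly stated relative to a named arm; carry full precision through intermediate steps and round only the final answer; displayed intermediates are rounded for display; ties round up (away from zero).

recognized (7 fixed axles, 6 meshes): fixed-axis compound train
mesh 1 [12T→61T]: ω = 1871.0000×12/61 = 368.0656 rpm, sense flips to −
mesh 2 [51T→51T]: ω = 368.0656×51/51 = 368.0656 rpm, sense flips to +
mesh 3 [51T→93T]: ω = 368.0656×51/93 = 201.8424 rpm, sense flips to −
mesh 4 [93T→96T]: ω = 201.8424×93/96 = 195.5348 rpm, sense flips to +
mesh 5 [96T→91T]: ω = 195.5348×96/91 = 206.2785 rpm, sense flips to −
mesh 6 [26T→35T]: ω = 206.2785×26/35 = 153.2355 rpm, sense flips to +
signed output speed = +153.2355 rpm

+153.2355 rpm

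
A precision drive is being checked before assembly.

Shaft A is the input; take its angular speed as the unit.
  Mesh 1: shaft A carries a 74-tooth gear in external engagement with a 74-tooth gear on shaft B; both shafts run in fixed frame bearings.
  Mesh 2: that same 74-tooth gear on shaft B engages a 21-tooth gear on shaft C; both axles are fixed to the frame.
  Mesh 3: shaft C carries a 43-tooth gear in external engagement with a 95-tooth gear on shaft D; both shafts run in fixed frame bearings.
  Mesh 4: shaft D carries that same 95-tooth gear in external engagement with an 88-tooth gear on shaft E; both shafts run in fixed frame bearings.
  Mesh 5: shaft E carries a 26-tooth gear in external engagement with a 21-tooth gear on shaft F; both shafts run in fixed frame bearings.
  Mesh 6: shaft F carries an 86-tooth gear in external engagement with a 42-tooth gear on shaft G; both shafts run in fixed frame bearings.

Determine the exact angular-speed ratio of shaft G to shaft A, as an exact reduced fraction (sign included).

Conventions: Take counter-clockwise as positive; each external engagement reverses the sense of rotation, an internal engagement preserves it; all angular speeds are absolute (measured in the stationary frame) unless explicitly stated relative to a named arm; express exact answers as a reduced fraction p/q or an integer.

889369/203742

class = fixed-axis compound train [6 meshes; 6 ratios multiply, 6 sense flips]
mesh 1 [74T→74T]: running ratio 1, sense −
mesh 2 [74T→21T]: running ratio 74/21, sense +
mesh 3 [43T→95T]: running ratio 3182/1995, sense −
mesh 4 [95T→88T]: running ratio 1591/924, sense +
mesh 5 [26T→21T]: running ratio 20683/9702, sense −
mesh 6 [86T→42T]: running ratio 889369/203742, sense +
ω_out/ω_in = 889369/203742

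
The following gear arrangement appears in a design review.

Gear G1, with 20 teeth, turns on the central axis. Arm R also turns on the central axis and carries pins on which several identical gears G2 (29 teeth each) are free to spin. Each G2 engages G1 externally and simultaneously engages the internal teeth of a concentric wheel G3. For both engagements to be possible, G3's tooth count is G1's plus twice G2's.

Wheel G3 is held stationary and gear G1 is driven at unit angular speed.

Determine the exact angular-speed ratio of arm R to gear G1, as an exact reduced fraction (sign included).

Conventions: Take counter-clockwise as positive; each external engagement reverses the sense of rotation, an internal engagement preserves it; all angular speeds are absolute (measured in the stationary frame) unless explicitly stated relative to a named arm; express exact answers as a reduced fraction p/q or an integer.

class = planetary set [G3 = 20+2·29 = 78; Willis about the carrier]
ring teeth: 20 + 2·29 = 78
20(ω_sun−ω_arm) = −78(ω_ring−ω_arm),  ω_ring = 0, ω_sun = 1
20(1−ω_arm) = −78(0−ω_arm)  ⇒  98·ω_arm = 20  ⇒  ω_arm = 10/49
ω_out/ω_in = 10/49

10/49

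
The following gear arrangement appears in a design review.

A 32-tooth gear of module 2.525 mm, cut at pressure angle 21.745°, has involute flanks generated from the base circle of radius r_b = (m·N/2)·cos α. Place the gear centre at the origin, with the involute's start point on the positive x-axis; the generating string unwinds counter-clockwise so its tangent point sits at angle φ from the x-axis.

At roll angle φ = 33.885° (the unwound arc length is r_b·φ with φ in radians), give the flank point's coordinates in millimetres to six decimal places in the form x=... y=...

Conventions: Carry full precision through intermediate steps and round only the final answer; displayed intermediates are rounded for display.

recognized (one wheel, involute flank): single-mesh tooth geometry, m = 2.525, N = 32
pitch radius r_p = m·N/2 = 2.525·32/2 = 40.400000
base radius r_b = r_p·cos α = 40.400000·cos 21.745° = 37.525212
roll angle φ = 33.885° = 0.59140482 rad
x = r_b·(cos φ + φ·sin φ) = 43.524852
y = r_b·(sin φ − φ·cos φ) = 2.497985

x=43.524852 y=2.497985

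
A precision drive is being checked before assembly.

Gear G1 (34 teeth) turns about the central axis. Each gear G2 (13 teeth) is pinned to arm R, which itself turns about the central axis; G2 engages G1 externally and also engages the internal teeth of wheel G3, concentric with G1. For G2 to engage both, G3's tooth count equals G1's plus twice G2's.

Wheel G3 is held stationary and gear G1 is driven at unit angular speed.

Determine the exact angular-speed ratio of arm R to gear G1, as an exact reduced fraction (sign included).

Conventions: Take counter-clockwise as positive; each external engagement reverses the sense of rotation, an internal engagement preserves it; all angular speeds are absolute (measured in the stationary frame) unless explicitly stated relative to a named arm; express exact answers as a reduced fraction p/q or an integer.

17/47

planetary set (34T centre, 13T on arm, 60T internal) — Willis relation
ring teeth: 34 + 2·13 = 60
34(ω_sun−ω_arm) = −60(ω_ring−ω_arm),  ω_ring = 0, ω_sun = 1
34(1−ω_arm) = −60(0−ω_arm)  ⇒  94·ω_arm = 34  ⇒  ω_arm = 17/47
ω_out/ω_in = 17/47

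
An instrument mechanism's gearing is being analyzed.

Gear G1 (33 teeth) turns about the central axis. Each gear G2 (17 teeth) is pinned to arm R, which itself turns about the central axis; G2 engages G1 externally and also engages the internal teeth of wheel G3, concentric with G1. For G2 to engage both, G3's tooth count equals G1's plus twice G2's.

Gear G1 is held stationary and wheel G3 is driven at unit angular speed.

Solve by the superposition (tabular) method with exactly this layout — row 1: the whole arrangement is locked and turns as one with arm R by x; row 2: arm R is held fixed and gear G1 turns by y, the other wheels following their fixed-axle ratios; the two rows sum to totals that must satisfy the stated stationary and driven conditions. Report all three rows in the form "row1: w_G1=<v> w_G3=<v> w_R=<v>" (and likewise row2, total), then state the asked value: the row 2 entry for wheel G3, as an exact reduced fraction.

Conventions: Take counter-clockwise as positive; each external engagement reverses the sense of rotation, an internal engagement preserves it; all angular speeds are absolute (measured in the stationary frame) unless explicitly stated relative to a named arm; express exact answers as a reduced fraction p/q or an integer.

topology: planetary set — G1 33T / G2 17T / G3 67T, arm = carrier (Willis)
row 1 — lock + rotate with arm: ω_sun = ω_ring = ω_arm = x
row 2 (arm held, sun turns y): ω_ring = −(33/67)·y, ω_arm = 0
boundary: total ω_sun = x + y = 0 and total ω_ring = x − (33/67)·y = 1  ⇒  y = -67/100, x = 67/100
row 2 ring = −(33/67)·(-67/100) = 33/100
totals (row 1 + row 2): sun 67/100 + (-67/100) = 0, ring 67/100 + 33/100 = 1, arm 67/100 + 0 = 67/100
asked cell (row2, ring) = 33/100

row1: w_G1=67/100 w_G3=67/100 w_R=67/100
row2: w_G1=-67/100 w_G3=33/100 w_R=0
total: w_G1=0 w_G3=1 w_R=67/100
asked value: 33/100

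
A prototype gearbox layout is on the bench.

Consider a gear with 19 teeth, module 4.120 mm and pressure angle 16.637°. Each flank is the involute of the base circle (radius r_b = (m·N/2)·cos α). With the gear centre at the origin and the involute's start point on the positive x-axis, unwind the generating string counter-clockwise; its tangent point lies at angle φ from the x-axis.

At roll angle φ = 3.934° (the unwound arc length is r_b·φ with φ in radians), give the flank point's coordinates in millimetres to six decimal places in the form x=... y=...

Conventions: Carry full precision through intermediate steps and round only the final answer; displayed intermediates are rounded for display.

x=37.589811 y=0.004044

single-mesh involute tooth geometry (19T wheel at module 4.120)
pitch radius r_p = m·N/2 = 4.120·19/2 = 39.140000
base radius r_b = r_p·cos α = 39.140000·cos 16.637° = 37.501517
roll angle φ = 3.934° = 0.06866125 rad
x = r_b·(cos φ + φ·sin φ) = 37.589811
y = r_b·(sin φ − φ·cos φ) = 0.004044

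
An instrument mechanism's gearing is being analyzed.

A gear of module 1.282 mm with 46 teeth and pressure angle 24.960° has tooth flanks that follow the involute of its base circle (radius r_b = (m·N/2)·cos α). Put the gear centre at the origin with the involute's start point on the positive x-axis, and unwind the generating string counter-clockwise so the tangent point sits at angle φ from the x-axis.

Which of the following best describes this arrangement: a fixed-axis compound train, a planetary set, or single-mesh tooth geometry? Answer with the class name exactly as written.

class = single-mesh tooth geometry [base-circle involute, m = 1.282, 46T]
classification: single-mesh tooth geometry

single-mesh tooth geometry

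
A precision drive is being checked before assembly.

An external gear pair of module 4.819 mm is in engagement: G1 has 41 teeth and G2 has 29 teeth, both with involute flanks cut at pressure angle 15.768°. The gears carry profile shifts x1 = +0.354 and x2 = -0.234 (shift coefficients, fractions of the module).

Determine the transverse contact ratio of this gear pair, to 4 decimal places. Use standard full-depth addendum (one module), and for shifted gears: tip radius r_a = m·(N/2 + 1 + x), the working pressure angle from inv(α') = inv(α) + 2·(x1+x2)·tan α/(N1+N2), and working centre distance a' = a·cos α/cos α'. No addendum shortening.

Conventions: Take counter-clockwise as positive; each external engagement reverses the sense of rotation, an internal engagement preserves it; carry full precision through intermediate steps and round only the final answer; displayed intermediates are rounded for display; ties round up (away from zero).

1.8711

class = single-mesh tooth geometry [involute pair 41T × 29T, m = 4.819]
base radii: r_b1 = 95.072043, r_b2 = 67.246079
tip radii: r_a1 = 105.314426, r_a2 = 73.566854
inv(α') = inv(15.768°) + 2·(+0.354-0.234)·tan α/(41+29) = 0.00813295  ⇒  α' = 16.43362°
a' = a·cos α / cos α' = 168.6650·cos 15.768°/cos 16.43362° = 169.231547
action lengths: √(r_a1²−r_b1²) = 45.303808, √(r_a2²−r_b2²) = 29.833654
base pitch p_b = π·m·cos α = 14.569641
CR = (45.303808 + 29.833654 − 169.231547·sin 16.43362°)/14.569641 = 1.871091
contact ratio ≈ 1.8711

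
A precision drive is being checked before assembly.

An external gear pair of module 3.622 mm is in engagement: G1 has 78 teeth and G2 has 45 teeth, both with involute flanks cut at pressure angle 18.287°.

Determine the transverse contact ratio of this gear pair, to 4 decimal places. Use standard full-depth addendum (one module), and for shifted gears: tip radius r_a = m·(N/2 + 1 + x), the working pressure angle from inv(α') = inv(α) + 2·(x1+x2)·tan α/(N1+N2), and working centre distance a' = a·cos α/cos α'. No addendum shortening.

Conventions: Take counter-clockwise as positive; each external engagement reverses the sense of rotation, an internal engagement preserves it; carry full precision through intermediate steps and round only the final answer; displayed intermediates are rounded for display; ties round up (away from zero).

1.8831

topology: single-mesh involute geometry — m = 3.622, 78T/45T pair
base radii: r_b1 = 134.124004, r_b2 = 77.379233
tip radii: r_a1 = 144.880000, r_a2 = 85.117000
no profile shift: α' = α, a' = a
action lengths: √(r_a1²−r_b1²) = 54.781072, √(r_a2²−r_b2²) = 35.459244
base pitch p_b = π·m·cos α = 10.804179
CR = (54.781072 + 35.459244 − 222.753000·sin 18.28700°)/10.804179 = 1.883118
contact ratio ≈ 1.8831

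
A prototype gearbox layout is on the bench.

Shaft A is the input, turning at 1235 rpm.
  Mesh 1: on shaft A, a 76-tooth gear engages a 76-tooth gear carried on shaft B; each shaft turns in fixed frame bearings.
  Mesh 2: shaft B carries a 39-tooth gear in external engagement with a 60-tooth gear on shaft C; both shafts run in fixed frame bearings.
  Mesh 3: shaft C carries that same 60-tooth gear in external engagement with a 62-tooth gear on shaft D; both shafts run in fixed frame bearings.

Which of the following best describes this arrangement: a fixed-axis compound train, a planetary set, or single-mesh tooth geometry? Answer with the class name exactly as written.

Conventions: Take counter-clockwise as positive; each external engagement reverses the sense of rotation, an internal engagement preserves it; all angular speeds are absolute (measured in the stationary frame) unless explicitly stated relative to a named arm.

fixed-axis compound train

class = fixed-axis compound train [3 meshes; 3 ratios multiply, 3 sense flips]
classification: fixed-axis compound train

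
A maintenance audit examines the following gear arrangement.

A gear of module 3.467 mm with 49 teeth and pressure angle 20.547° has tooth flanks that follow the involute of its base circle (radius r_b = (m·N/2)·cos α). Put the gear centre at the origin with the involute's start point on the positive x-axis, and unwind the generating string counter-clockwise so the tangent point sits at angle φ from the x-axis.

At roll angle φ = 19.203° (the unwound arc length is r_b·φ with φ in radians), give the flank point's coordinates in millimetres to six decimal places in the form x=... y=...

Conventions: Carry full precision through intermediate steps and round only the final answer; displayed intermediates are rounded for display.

class = single-mesh tooth geometry [base-circle involute, m = 3.467, 49T]
pitch radius r_p = m·N/2 = 3.467·49/2 = 84.941500
base radius r_b = r_p·cos α = 84.941500·cos 20.547° = 79.537912
roll angle φ = 19.203° = 0.33515558 rad
x = r_b·(cos φ + φ·sin φ) = 83.880461
y = r_b·(sin φ − φ·cos φ) = 0.986975

x=83.880461 y=0.986975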